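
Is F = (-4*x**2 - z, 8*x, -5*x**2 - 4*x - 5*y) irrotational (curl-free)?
No, ∇×F = (-5, 10*x + 3, 8)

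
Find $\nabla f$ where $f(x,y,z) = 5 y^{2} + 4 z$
(0, 10*y, 4)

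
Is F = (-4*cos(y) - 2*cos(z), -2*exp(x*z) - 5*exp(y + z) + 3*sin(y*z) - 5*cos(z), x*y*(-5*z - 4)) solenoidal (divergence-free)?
No, ∇·F = -5*x*y + 3*z*cos(y*z) - 5*exp(y + z)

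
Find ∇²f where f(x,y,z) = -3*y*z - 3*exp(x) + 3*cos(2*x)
-3*exp(x) - 12*cos(2*x)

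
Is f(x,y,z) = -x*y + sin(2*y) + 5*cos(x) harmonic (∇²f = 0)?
No, ∇²f = -4*sin(2*y) - 5*cos(x)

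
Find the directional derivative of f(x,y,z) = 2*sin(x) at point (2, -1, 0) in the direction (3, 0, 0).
2*cos(2)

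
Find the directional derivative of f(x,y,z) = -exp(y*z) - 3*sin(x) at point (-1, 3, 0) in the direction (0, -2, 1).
-3*sqrt(5)/5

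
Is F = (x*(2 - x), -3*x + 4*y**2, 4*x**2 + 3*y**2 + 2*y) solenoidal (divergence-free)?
No, ∇·F = -2*x + 8*y + 2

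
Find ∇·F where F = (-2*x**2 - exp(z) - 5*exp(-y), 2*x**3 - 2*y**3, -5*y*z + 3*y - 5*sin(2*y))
-4*x - 6*y**2 - 5*y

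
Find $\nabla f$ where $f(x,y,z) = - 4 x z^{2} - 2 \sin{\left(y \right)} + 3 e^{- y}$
(-4*z**2, -2*cos(y) - 3*exp(-y), -8*x*z)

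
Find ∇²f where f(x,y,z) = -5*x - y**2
-2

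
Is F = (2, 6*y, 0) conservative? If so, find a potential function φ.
Yes, F is conservative. φ = 2*x + 3*y**2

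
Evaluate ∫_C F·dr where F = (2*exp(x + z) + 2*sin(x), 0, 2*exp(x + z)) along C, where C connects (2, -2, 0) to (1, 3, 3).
-2*exp(2) - 2*cos(1) + 2*cos(2) + 2*exp(4)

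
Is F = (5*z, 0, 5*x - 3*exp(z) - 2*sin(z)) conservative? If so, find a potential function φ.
Yes, F is conservative. φ = 5*x*z - 3*exp(z) + 2*cos(z)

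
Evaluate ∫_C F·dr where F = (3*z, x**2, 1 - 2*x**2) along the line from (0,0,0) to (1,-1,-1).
-13/6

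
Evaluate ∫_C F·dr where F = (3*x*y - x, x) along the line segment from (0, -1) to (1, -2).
-7/2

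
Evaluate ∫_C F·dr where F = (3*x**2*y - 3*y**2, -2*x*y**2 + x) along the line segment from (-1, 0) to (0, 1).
-13/12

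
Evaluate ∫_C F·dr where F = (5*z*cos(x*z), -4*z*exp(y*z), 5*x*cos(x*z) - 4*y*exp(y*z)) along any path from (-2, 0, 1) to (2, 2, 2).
-4*exp(4) + 5*sin(4) + 4 + 5*sin(2)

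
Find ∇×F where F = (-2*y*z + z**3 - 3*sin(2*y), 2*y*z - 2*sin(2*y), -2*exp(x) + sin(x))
(-2*y, -2*y + 3*z**2 + 2*exp(x) - cos(x), 2*z + 6*cos(2*y))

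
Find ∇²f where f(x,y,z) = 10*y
0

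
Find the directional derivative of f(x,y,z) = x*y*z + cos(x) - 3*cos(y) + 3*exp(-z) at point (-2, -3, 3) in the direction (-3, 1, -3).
3*sqrt(19)*(-exp(3)*sin(2) - exp(3)*sin(3) + 3 + exp(3))*exp(-3)/19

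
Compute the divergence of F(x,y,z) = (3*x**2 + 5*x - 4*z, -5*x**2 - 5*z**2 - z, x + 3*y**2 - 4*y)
6*x + 5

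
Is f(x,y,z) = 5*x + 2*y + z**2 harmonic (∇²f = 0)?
No, ∇²f = 2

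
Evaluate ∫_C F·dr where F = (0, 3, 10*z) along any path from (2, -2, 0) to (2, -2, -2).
20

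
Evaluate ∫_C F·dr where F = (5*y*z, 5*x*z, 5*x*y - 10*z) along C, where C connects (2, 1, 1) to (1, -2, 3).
-80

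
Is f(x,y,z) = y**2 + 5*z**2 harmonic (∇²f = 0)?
No, ∇²f = 12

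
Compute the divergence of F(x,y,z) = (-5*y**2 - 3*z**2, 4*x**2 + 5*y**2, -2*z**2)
10*y - 4*z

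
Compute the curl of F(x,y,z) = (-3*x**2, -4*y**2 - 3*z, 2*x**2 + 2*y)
(5, -4*x, 0)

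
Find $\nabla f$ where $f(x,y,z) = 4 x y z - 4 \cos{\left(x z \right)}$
(4*z*(y + sin(x*z)), 4*x*z, 4*x*(y + sin(x*z)))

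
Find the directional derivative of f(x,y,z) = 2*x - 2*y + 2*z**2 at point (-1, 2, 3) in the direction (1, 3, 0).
-2*sqrt(10)/5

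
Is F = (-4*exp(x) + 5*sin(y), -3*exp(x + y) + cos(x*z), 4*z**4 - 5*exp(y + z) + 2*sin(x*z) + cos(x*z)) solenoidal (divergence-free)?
No, ∇·F = -x*sin(x*z) + 2*x*cos(x*z) + 16*z**3 - 4*exp(x) - 3*exp(x + y) - 5*exp(y + z)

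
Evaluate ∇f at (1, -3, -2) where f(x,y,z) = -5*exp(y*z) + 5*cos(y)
(0, 5*sin(3) + 10*exp(6), 15*exp(6))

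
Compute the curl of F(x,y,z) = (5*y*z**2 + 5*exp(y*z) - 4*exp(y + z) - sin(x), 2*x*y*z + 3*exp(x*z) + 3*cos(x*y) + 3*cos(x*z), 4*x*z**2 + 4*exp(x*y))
(x*(-2*y + 4*exp(x*y) - 3*exp(x*z) + 3*sin(x*z)), 10*y*z - 4*y*exp(x*y) + 5*y*exp(y*z) - 4*z**2 - 4*exp(y + z), 2*y*z - 3*y*sin(x*y) - 5*z**2 + 3*z*exp(x*z) - 5*z*exp(y*z) - 3*z*sin(x*z) + 4*exp(y + z))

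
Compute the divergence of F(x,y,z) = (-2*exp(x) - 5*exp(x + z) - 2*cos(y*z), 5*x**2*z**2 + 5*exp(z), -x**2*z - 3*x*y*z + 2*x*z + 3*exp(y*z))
-x**2 - 3*x*y + 2*x + 3*y*exp(y*z) - 2*exp(x) - 5*exp(x + z)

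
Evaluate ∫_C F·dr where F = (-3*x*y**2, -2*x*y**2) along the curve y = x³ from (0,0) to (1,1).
-39/40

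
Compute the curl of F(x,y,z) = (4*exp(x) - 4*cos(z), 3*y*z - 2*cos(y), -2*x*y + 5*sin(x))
(-2*x - 3*y, 2*y + 4*sin(z) - 5*cos(x), 0)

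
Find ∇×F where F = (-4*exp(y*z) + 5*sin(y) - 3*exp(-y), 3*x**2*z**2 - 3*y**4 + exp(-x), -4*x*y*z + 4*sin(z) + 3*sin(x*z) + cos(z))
(2*x*z*(-3*x - 2), 4*y*z - 4*y*exp(y*z) - 3*z*cos(x*z), 6*x*z**2 + 4*z*exp(y*z) - 5*cos(y) - 3*exp(-y) - exp(-x))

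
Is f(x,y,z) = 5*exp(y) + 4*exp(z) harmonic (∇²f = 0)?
No, ∇²f = 5*exp(y) + 4*exp(z)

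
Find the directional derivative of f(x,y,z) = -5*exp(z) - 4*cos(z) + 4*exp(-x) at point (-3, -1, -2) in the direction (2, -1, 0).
-8*sqrt(5)*exp(3)/5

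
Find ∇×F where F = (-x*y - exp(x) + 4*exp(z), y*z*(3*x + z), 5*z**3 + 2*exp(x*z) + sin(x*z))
(y*(-3*x - 2*z), -2*z*exp(x*z) - z*cos(x*z) + 4*exp(z), x + 3*y*z)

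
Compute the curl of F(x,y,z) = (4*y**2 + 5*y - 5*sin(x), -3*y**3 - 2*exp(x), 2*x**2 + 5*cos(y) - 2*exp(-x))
(-5*sin(y), -4*x - 2*exp(-x), -8*y - 2*exp(x) - 5)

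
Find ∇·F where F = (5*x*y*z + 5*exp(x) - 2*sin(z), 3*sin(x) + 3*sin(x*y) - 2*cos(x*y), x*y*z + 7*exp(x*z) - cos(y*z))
x*y + 7*x*exp(x*z) + 2*x*sin(x*y) + 3*x*cos(x*y) + 5*y*z + y*sin(y*z) + 5*exp(x)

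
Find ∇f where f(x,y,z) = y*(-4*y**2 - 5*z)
(0, -12*y**2 - 5*z, -5*y)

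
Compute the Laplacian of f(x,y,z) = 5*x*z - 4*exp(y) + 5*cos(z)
-4*exp(y) - 5*cos(z)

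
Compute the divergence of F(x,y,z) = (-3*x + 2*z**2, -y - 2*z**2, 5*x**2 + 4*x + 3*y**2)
-4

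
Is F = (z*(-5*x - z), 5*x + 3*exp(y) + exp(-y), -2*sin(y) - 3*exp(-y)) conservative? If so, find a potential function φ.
No, ∇×F = (-2*cos(y) + 3*exp(-y), -5*x - 2*z, 5) ≠ 0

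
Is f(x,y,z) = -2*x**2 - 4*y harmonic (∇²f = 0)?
No, ∇²f = -4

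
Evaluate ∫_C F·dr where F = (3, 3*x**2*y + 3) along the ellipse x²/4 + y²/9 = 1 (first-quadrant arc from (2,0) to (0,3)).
30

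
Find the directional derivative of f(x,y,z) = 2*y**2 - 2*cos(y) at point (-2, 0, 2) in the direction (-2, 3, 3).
0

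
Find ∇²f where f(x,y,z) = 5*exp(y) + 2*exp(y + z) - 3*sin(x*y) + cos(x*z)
3*x**2*sin(x*y) - x**2*cos(x*z) + 3*y**2*sin(x*y) - z**2*cos(x*z) + 5*exp(y) + 4*exp(y + z)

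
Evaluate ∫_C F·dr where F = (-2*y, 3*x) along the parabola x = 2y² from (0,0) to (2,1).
-2/3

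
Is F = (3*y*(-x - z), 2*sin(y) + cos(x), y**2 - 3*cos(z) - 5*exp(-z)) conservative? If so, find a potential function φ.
No, ∇×F = (2*y, -3*y, 3*x + 3*z - sin(x)) ≠ 0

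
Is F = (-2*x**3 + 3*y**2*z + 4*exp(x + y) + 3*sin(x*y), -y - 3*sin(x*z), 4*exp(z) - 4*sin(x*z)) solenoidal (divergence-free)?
No, ∇·F = -6*x**2 - 4*x*cos(x*z) + 3*y*cos(x*y) + 4*exp(z) + 4*exp(x + y) - 1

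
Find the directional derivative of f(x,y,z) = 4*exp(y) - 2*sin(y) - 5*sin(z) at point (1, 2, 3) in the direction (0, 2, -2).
sqrt(2)*(5*cos(3)/2 - cos(2) + 2*exp(2))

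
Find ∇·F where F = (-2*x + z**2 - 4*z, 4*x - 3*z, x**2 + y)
-2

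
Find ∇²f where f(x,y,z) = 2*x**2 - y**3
4 - 6*y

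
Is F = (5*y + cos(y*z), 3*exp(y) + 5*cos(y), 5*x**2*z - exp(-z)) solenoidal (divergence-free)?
No, ∇·F = 5*x**2 + 3*exp(y) - 5*sin(y) + exp(-z)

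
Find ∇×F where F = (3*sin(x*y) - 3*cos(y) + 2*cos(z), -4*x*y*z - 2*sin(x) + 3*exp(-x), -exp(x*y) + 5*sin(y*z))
(4*x*y - x*exp(x*y) + 5*z*cos(y*z), y*exp(x*y) - 2*sin(z), -3*x*cos(x*y) - 4*y*z - 3*sin(y) - 2*cos(x) - 3*exp(-x))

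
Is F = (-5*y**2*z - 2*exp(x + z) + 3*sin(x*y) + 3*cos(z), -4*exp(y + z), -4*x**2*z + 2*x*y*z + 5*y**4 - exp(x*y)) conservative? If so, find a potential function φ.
No, ∇×F = (2*x*z - x*exp(x*y) + 20*y**3 + 4*exp(y + z), 8*x*z - 5*y**2 - 2*y*z + y*exp(x*y) - 2*exp(x + z) - 3*sin(z), -3*x*cos(x*y) + 10*y*z) ≠ 0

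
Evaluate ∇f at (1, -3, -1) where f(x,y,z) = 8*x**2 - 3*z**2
(16, 0, 6)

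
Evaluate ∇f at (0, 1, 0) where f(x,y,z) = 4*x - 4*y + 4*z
(4, -4, 4)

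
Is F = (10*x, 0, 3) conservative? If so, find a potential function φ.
Yes, F is conservative. φ = 5*x**2 + 3*z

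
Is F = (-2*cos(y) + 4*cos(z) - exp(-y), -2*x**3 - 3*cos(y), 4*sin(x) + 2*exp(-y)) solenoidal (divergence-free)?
No, ∇·F = 3*sin(y)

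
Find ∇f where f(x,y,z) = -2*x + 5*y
(-2, 5, 0)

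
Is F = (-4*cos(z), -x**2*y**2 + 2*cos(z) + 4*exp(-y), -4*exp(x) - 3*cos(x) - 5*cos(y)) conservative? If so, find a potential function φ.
No, ∇×F = (5*sin(y) + 2*sin(z), 4*exp(x) - 3*sin(x) + 4*sin(z), -2*x*y**2) ≠ 0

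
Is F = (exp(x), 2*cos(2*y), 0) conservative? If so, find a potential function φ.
Yes, F is conservative. φ = exp(x) + sin(2*y)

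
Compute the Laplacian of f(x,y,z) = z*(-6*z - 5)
-12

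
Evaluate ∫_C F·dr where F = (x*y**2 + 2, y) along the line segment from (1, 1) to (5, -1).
12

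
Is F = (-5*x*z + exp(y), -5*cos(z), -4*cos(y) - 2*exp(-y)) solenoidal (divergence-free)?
No, ∇·F = -5*z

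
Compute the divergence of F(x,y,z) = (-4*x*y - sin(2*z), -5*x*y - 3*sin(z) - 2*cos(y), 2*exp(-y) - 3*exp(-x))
-5*x - 4*y + 2*sin(y)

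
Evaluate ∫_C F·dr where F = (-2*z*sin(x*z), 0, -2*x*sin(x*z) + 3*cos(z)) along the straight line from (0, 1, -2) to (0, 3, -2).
0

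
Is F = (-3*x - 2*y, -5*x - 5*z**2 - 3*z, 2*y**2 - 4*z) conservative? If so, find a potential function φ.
No, ∇×F = (4*y + 10*z + 3, 0, -3) ≠ 0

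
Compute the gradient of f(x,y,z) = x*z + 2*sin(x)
(z + 2*cos(x), 0, x)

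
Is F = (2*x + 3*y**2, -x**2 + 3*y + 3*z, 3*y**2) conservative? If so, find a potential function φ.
No, ∇×F = (6*y - 3, 0, -2*x - 6*y) ≠ 0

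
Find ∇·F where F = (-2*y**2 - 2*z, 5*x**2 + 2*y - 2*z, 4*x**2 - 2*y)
2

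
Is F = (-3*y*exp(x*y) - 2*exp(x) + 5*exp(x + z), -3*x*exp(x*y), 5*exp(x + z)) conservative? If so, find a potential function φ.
Yes, F is conservative. φ = -2*exp(x) - 3*exp(x*y) + 5*exp(x + z)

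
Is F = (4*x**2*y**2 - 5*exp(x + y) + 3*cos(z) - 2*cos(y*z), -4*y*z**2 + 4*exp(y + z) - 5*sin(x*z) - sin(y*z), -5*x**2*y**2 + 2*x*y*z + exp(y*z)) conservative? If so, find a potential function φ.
No, ∇×F = (-10*x**2*y + 2*x*z + 5*x*cos(x*z) + 8*y*z + y*cos(y*z) + z*exp(y*z) - 4*exp(y + z), 10*x*y**2 - 2*y*z + 2*y*sin(y*z) - 3*sin(z), -8*x**2*y - 2*z*sin(y*z) - 5*z*cos(x*z) + 5*exp(x + y)) ≠ 0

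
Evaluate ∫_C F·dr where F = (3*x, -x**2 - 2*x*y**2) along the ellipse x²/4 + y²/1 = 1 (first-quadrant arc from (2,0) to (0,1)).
-26/3 - pi/4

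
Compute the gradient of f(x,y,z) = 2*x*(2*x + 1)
(8*x + 2, 0, 0)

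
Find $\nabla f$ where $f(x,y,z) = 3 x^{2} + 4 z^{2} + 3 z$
(6*x, 0, 8*z + 3)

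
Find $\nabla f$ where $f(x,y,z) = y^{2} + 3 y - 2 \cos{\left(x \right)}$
(2*sin(x), 2*y + 3, 0)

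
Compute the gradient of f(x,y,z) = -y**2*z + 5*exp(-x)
(-5*exp(-x), -2*y*z, -y**2)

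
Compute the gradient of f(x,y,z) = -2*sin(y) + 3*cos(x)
(-3*sin(x), -2*cos(y), 0)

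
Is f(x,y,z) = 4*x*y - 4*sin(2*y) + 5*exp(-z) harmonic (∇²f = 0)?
No, ∇²f = 16*sin(2*y) + 5*exp(-z)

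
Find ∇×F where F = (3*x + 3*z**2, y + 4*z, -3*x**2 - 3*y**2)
(-6*y - 4, 6*x + 6*z, 0)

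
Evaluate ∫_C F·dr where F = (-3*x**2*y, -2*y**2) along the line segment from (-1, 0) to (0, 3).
-75/4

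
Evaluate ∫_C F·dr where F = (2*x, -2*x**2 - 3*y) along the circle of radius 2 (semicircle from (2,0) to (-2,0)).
0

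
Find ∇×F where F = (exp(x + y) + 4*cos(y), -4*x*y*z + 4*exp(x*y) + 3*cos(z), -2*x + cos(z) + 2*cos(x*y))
(4*x*y - 2*x*sin(x*y) + 3*sin(z), 2*y*sin(x*y) + 2, -4*y*z + 4*y*exp(x*y) - exp(x + y) + 4*sin(y))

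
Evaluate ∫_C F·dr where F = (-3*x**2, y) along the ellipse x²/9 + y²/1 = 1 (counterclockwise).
0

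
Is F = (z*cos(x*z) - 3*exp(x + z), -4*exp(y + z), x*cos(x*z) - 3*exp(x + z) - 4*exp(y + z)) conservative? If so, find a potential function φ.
Yes, F is conservative. φ = -3*exp(x + z) - 4*exp(y + z) + sin(x*z)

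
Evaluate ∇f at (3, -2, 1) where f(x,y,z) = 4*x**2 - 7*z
(24, 0, -7)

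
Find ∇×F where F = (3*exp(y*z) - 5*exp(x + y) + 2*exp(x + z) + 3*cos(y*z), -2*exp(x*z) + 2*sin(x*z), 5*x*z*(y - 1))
(x*(5*z + 2*exp(x*z) - 2*cos(x*z)), 3*y*exp(y*z) - 3*y*sin(y*z) - 5*z*(y - 1) + 2*exp(x + z), -2*z*exp(x*z) - 3*z*exp(y*z) + 3*z*sin(y*z) + 2*z*cos(x*z) + 5*exp(x + y))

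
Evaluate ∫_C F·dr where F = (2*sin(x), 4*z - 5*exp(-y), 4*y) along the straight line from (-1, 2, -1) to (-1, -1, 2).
-(5 - 5*exp(3))*exp(-2)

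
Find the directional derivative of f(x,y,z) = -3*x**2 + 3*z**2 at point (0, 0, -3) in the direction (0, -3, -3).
9*sqrt(2)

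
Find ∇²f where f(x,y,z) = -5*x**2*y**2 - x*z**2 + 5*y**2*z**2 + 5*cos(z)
-10*x**2 - 2*x + 10*z**2 - 5*cos(z)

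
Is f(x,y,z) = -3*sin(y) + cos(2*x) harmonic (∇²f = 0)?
No, ∇²f = 3*sin(y) - 4*cos(2*x)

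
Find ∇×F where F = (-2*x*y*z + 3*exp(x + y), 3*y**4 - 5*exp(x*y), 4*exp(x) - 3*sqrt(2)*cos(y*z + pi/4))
(3*sqrt(2)*z*sin(y*z + pi/4), -2*x*y - 4*exp(x), 2*x*z - 5*y*exp(x*y) - 3*exp(x + y))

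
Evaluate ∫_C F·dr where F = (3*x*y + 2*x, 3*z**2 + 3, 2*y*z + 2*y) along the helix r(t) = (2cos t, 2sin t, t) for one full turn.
16*pi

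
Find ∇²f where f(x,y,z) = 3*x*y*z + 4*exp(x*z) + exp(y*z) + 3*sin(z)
4*x**2*exp(x*z) + y**2*exp(y*z) + 4*z**2*exp(x*z) + z**2*exp(y*z) - 3*sin(z)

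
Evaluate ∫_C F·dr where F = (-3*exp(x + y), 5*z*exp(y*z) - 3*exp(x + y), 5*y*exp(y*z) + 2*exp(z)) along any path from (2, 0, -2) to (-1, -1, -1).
-5 - 5*exp(-2) + 2*exp(-1) + 5*E + 3*exp(2)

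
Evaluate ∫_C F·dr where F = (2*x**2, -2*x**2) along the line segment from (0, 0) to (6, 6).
0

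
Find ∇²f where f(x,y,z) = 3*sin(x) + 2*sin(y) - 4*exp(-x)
-3*sin(x) - 2*sin(y) - 4*exp(-x)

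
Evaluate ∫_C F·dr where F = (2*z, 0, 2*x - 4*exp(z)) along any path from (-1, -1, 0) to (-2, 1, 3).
-4*exp(3) - 8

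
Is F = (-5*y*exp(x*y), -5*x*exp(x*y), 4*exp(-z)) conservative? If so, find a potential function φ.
Yes, F is conservative. φ = -5*exp(x*y) - 4*exp(-z)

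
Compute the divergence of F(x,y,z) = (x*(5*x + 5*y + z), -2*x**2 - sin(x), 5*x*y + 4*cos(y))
10*x + 5*y + z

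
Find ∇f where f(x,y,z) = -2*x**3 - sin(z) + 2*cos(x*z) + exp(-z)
(-6*x**2 - 2*z*sin(x*z), 0, -2*x*sin(x*z) - cos(z) - exp(-z))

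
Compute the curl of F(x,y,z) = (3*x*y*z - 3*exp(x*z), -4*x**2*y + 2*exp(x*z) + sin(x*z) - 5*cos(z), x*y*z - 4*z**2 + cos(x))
(x*z - 2*x*exp(x*z) - x*cos(x*z) - 5*sin(z), 3*x*y - 3*x*exp(x*z) - y*z + sin(x), -8*x*y - 3*x*z + 2*z*exp(x*z) + z*cos(x*z))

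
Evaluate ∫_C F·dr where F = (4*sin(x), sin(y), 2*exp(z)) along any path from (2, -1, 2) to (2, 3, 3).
-2*exp(2) + cos(1) - cos(3) + 2*exp(3)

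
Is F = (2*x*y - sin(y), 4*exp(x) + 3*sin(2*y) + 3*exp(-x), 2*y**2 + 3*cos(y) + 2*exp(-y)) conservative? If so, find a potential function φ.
No, ∇×F = (4*y - 3*sin(y) - 2*exp(-y), 0, -2*x + cos(y) + 7*sinh(x) + cosh(x)) ≠ 0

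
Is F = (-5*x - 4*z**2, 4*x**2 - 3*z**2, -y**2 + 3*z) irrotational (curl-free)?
No, ∇×F = (-2*y + 6*z, -8*z, 8*x)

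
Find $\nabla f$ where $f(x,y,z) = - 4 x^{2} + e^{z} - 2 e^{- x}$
(-8*x + 2*exp(-x), 0, exp(z))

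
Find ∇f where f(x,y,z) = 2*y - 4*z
(0, 2, -4)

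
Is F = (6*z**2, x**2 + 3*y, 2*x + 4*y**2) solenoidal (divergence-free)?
No, ∇·F = 3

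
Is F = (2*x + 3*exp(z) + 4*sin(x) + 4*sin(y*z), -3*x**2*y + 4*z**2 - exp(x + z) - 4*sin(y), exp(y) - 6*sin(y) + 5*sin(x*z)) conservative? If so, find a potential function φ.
No, ∇×F = (-8*z + exp(y) + exp(x + z) - 6*cos(y), 4*y*cos(y*z) - 5*z*cos(x*z) + 3*exp(z), -6*x*y - 4*z*cos(y*z) - exp(x + z)) ≠ 0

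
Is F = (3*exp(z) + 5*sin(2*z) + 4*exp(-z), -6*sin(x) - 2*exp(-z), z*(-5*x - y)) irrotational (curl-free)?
No, ∇×F = (-z - 2*exp(-z), 5*z + 10*cos(2*z) + 7*sinh(z) - cosh(z), -6*cos(x))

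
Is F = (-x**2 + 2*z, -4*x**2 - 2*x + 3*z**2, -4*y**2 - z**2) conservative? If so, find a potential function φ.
No, ∇×F = (-8*y - 6*z, 2, -8*x - 2) ≠ 0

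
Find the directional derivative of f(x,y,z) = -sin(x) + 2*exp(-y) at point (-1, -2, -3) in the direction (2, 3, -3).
-sqrt(22)*(cos(1) + 3*exp(2))/11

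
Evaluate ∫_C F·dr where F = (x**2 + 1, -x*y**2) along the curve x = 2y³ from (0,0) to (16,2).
1360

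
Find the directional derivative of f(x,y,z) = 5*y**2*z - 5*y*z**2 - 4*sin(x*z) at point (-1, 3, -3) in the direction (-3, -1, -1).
-40*sqrt(11)*cos(3)/11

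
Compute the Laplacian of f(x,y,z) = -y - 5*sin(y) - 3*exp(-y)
5*sin(y) - 3*exp(-y)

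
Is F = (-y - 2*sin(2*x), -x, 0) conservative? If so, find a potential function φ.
Yes, F is conservative. φ = -x*y + cos(2*x)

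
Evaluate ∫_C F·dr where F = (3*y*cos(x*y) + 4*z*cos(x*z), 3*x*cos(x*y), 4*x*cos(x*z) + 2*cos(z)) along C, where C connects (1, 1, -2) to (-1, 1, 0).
-6*sin(1) + 6*sin(2)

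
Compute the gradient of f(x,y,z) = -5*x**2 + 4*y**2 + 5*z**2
(-10*x, 8*y, 10*z)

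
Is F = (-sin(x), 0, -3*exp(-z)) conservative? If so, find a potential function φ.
Yes, F is conservative. φ = cos(x) + 3*exp(-z)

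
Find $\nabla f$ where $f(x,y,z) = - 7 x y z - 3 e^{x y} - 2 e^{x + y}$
(-7*y*z - 3*y*exp(x*y) - 2*exp(x + y), -7*x*z - 3*x*exp(x*y) - 2*exp(x + y), -7*x*y)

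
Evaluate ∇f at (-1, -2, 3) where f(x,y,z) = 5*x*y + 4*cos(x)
(-10 + 4*sin(1), -5, 0)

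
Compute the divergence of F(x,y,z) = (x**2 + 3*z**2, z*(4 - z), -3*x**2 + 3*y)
2*x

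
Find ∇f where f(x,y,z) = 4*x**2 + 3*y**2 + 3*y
(8*x, 6*y + 3, 0)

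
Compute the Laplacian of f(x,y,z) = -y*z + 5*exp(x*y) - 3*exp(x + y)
5*x**2*exp(x*y) + 5*y**2*exp(x*y) - 6*exp(x + y)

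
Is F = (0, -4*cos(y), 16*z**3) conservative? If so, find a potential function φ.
Yes, F is conservative. φ = 4*z**4 - 4*sin(y)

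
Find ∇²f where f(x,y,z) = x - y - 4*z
0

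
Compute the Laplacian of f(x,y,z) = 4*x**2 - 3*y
8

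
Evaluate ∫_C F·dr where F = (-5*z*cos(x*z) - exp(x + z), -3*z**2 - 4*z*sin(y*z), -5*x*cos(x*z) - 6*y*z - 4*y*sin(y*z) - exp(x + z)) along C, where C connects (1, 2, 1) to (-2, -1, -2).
-exp(-4) - 5*sin(4) + 5*sin(1) + exp(2) + 18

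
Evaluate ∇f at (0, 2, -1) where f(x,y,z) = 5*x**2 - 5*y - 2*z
(0, -5, -2)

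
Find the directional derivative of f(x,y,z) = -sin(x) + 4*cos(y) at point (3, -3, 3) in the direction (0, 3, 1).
6*sqrt(10)*sin(3)/5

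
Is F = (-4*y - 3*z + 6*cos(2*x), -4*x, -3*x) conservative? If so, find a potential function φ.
Yes, F is conservative. φ = -4*x*y - 3*x*z + 3*sin(2*x)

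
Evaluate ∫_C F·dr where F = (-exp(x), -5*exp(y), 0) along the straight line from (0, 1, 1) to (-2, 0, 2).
-4 - exp(-2) + 5*E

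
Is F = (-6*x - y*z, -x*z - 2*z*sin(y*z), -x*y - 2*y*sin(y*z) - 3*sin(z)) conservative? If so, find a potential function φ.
Yes, F is conservative. φ = -3*x**2 - x*y*z + 3*cos(z) + 2*cos(y*z)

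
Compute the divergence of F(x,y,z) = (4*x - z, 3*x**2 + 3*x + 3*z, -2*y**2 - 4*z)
0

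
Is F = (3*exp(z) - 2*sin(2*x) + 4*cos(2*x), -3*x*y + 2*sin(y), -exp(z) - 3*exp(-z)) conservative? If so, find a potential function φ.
No, ∇×F = (0, 3*exp(z), -3*y) ≠ 0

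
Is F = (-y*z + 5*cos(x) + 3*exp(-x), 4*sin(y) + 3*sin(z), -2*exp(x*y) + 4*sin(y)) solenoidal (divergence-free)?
No, ∇·F = -5*sin(x) + 4*cos(y) - 3*exp(-x)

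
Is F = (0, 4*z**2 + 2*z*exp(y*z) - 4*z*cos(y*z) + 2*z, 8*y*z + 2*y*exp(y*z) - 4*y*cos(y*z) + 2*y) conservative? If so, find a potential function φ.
Yes, F is conservative. φ = 4*y*z**2 + 2*y*z + 2*exp(y*z) - 4*sin(y*z)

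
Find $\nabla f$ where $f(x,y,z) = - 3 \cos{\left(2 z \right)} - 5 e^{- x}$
(5*exp(-x), 0, 6*sin(2*z))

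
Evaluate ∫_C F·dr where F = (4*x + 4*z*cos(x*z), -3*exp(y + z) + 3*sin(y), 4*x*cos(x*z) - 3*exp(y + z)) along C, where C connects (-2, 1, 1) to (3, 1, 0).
-3*E + 4*sin(2) + 10 + 3*exp(2)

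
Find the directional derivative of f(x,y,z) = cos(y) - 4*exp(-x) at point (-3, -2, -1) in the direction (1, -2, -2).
-2*sin(2)/3 + 4*exp(3)/3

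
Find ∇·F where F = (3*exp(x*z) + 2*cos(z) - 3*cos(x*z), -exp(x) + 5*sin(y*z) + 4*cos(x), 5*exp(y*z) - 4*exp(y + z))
5*y*exp(y*z) + 3*z*exp(x*z) + 3*z*sin(x*z) + 5*z*cos(y*z) - 4*exp(y + z)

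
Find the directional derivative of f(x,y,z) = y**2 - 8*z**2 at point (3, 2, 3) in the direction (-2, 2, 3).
-8*sqrt(17)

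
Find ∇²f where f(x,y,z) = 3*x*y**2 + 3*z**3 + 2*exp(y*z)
6*x + 2*y**2*exp(y*z) + 2*z**2*exp(y*z) + 18*z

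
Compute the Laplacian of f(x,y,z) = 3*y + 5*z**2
10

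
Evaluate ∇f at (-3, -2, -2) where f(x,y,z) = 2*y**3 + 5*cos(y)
(0, 5*sin(2) + 24, 0)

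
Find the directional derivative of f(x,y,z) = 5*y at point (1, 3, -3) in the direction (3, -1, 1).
-5*sqrt(11)/11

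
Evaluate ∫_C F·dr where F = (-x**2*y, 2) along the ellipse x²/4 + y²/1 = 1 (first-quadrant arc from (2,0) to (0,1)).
pi/2 + 2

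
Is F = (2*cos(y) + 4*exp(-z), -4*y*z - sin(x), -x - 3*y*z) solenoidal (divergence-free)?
No, ∇·F = -3*y - 4*z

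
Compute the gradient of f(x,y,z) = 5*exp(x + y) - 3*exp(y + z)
(5*exp(x + y), 5*exp(x + y) - 3*exp(y + z), -3*exp(y + z))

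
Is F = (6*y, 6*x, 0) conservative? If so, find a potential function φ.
Yes, F is conservative. φ = 6*x*y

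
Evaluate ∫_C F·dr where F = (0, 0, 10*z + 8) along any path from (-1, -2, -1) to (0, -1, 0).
3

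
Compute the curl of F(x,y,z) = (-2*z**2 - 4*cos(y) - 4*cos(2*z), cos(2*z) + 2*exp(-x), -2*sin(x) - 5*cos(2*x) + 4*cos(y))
(-4*sin(y) + 2*sin(2*z), -4*z - 10*sin(2*x) + 8*sin(2*z) + 2*cos(x), -4*sin(y) - 2*exp(-x))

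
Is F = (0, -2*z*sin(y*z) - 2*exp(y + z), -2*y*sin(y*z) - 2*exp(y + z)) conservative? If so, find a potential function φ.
Yes, F is conservative. φ = -2*exp(y + z) + 2*cos(y*z)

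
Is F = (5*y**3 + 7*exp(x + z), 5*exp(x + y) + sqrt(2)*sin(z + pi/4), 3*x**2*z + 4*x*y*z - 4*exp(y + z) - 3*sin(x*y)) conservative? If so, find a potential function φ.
No, ∇×F = (4*x*z - 3*x*cos(x*y) - 4*exp(y + z) - sqrt(2)*cos(z + pi/4), -6*x*z - 4*y*z + 3*y*cos(x*y) + 7*exp(x + z), -15*y**2 + 5*exp(x + y)) ≠ 0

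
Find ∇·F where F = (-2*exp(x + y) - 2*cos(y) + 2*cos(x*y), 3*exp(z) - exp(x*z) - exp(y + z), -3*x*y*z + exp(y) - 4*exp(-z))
(-(3*x*y + 2*y*sin(x*y) + 2*exp(x + y) + exp(y + z))*exp(z) + 4)*exp(-z)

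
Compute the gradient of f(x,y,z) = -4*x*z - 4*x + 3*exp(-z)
(-4*z - 4, 0, -4*x - 3*exp(-z))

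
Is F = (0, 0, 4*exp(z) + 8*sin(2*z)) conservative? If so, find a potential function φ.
Yes, F is conservative. φ = 4*exp(z) - 4*cos(2*z)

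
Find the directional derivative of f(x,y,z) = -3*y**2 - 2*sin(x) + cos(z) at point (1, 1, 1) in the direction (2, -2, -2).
sqrt(3)*(-2*cos(1) + sin(1) + 6)/3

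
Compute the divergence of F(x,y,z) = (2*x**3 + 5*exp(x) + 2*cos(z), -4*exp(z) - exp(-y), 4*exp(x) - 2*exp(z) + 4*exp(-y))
6*x**2 + 5*exp(x) - 2*exp(z) + exp(-y)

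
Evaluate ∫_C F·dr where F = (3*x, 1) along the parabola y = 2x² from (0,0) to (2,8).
14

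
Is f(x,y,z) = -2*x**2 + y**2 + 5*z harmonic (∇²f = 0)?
No, ∇²f = -2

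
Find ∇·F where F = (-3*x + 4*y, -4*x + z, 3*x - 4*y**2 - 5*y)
-3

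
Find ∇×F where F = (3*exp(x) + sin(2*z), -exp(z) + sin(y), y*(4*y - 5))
(8*y + exp(z) - 5, 2*cos(2*z), 0)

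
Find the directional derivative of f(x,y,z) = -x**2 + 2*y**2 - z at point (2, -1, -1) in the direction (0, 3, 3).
-5*sqrt(2)/2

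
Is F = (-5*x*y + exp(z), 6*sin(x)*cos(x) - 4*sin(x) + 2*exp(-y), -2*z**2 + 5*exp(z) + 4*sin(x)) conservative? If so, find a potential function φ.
No, ∇×F = (0, exp(z) - 4*cos(x), 5*x - 4*cos(x) + 6*cos(2*x)) ≠ 0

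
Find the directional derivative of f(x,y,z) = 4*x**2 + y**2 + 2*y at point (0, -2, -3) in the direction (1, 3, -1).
-6*sqrt(11)/11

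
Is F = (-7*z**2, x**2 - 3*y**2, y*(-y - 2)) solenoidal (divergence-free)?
No, ∇·F = -6*y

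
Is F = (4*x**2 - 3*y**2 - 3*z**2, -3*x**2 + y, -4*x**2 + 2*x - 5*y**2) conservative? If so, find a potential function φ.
No, ∇×F = (-10*y, 8*x - 6*z - 2, -6*x + 6*y) ≠ 0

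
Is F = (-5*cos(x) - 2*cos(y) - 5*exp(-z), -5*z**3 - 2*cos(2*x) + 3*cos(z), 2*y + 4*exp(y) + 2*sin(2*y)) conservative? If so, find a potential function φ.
No, ∇×F = (15*z**2 + 4*exp(y) + 3*sin(z) + 4*cos(2*y) + 2, 5*exp(-z), 4*sin(2*x) - 2*sin(y)) ≠ 0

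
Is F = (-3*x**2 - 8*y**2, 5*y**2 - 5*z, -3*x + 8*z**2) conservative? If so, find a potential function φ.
No, ∇×F = (5, 3, 16*y) ≠ 0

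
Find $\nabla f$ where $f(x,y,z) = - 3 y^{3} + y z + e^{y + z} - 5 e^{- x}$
(5*exp(-x), -9*y**2 + z + exp(y + z), y + exp(y + z))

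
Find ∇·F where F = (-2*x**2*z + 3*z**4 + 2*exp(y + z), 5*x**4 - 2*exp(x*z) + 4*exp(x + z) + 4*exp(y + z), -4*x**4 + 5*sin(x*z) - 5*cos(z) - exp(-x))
-4*x*z + 5*x*cos(x*z) + 4*exp(y + z) + 5*sin(z)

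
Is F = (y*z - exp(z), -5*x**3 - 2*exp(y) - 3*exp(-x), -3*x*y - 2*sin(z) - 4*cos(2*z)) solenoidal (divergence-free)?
No, ∇·F = -2*exp(y) + 8*sin(2*z) - 2*cos(z)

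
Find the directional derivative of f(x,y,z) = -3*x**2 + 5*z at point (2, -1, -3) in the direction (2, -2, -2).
-17*sqrt(3)/3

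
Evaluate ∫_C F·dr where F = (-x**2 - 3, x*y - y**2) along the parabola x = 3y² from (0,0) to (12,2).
-1808/3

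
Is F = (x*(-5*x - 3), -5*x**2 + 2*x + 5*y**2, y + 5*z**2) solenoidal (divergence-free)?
No, ∇·F = -10*x + 10*y + 10*z - 3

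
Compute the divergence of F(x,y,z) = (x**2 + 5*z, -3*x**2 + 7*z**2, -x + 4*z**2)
2*x + 8*z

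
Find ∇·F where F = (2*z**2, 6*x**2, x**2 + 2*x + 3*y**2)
0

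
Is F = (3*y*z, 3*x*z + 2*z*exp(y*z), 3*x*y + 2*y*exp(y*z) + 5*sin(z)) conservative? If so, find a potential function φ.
Yes, F is conservative. φ = 3*x*y*z + 2*exp(y*z) - 5*cos(z)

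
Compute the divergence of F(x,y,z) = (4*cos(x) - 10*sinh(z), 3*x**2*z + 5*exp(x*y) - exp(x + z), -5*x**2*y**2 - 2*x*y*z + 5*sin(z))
-2*x*y + 5*x*exp(x*y) - 4*sin(x) + 5*cos(z)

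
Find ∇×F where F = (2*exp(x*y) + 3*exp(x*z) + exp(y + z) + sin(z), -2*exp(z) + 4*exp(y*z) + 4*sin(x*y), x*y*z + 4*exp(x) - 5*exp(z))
(x*z - 4*y*exp(y*z) + 2*exp(z), 3*x*exp(x*z) - y*z - 4*exp(x) + exp(y + z) + cos(z), -2*x*exp(x*y) + 4*y*cos(x*y) - exp(y + z))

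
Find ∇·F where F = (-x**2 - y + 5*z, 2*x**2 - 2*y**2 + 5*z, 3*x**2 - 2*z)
-2*x - 4*y - 2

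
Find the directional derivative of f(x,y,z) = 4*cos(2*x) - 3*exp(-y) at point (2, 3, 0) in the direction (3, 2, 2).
6*sqrt(17)*(1 - 4*exp(3)*sin(4))*exp(-3)/17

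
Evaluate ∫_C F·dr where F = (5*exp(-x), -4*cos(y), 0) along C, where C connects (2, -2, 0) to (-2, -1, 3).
-5*exp(2) - 4*sin(2) + 5*exp(-2) + 4*sin(1)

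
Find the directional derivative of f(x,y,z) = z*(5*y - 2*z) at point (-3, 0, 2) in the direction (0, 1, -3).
17*sqrt(10)/5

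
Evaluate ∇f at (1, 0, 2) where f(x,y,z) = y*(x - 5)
(0, -4, 0)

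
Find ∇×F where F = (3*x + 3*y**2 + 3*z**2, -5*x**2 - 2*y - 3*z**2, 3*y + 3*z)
(6*z + 3, 6*z, -10*x - 6*y)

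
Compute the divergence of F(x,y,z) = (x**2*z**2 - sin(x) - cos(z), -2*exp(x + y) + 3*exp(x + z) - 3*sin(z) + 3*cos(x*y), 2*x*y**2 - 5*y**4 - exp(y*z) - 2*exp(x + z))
2*x*z**2 - 3*x*sin(x*y) - y*exp(y*z) - 2*exp(x + y) - 2*exp(x + z) - cos(x)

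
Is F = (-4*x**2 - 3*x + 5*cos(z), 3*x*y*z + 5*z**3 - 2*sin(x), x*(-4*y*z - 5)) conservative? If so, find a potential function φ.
No, ∇×F = (-3*x*y - 4*x*z - 15*z**2, 4*y*z - 5*sin(z) + 5, 3*y*z - 2*cos(x)) ≠ 0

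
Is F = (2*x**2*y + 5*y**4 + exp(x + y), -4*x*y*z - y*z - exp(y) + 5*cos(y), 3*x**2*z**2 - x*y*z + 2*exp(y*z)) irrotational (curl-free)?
No, ∇×F = (4*x*y - x*z + y + 2*z*exp(y*z), z*(-6*x*z + y), -2*x**2 - 20*y**3 - 4*y*z - exp(x + y))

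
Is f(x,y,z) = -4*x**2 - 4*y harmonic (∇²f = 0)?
No, ∇²f = -8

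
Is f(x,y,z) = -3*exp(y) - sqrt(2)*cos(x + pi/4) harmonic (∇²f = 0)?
No, ∇²f = -3*exp(y) + sqrt(2)*cos(x + pi/4)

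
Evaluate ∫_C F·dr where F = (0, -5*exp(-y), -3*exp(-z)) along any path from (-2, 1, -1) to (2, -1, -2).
(-5 + (2 + 3*E)*exp(2))*exp(-1)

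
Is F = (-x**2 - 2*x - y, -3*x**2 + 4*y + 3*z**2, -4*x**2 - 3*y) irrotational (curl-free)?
No, ∇×F = (-6*z - 3, 8*x, 1 - 6*x)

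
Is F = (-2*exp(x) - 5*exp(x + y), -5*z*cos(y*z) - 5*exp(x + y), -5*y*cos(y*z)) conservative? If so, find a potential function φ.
Yes, F is conservative. φ = -2*exp(x) - 5*exp(x + y) - 5*sin(y*z)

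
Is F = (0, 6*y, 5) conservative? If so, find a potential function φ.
Yes, F is conservative. φ = 3*y**2 + 5*z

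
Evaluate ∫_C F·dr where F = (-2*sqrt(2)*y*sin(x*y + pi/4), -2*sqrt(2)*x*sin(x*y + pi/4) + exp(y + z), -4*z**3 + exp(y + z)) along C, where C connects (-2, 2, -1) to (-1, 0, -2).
-13 - E + exp(-2) - 2*sqrt(2)*sin(pi/4 + 4)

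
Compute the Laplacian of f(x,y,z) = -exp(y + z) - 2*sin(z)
-2*exp(y + z) + 2*sin(z)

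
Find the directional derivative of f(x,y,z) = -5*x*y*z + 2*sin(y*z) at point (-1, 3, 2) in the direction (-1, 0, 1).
sqrt(2)*(3*cos(6) + 45/2)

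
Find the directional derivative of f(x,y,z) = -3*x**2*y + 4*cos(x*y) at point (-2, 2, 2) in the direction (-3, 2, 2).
-8*sqrt(17)*(5*sin(4) + 12)/17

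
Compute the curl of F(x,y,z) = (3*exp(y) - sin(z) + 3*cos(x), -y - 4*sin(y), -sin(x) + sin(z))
(0, cos(x) - cos(z), -3*exp(y))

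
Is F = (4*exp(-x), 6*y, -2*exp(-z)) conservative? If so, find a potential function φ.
Yes, F is conservative. φ = 3*y**2 + 2*exp(-z) - 4*exp(-x)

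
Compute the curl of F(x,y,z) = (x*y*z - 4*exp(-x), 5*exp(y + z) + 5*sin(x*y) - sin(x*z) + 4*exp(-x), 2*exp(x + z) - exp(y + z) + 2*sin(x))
(x*cos(x*z) - 6*exp(y + z), x*y - 2*exp(x + z) - 2*cos(x), -x*z + 5*y*cos(x*y) - z*cos(x*z) - 4*exp(-x))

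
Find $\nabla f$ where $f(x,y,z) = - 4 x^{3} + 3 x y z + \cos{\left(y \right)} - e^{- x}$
(-12*x**2 + 3*y*z + exp(-x), 3*x*z - sin(y), 3*x*y)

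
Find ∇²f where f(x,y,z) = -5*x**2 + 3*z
-10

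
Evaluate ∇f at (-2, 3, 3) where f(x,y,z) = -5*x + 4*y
(-5, 4, 0)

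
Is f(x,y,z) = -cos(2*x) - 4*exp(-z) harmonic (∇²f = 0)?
No, ∇²f = 4*cos(2*x) - 4*exp(-z)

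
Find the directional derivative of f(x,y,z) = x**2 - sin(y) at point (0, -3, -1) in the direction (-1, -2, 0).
2*sqrt(5)*cos(3)/5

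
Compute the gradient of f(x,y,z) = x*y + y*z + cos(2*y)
(y, x + z - 2*sin(2*y), y)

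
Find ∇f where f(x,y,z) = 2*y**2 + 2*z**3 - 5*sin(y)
(0, 4*y - 5*cos(y), 6*z**2)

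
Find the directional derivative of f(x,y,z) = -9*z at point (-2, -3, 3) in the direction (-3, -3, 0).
0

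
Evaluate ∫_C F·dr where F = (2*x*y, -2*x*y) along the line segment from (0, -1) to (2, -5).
-44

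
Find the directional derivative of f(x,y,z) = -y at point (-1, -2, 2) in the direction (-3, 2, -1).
-sqrt(14)/7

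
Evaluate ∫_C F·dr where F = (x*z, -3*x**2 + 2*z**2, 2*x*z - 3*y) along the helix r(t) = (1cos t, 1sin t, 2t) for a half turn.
-31*pi/2 - 28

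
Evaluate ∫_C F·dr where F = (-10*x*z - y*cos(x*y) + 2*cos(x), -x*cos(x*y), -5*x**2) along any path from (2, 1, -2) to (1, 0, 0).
-40 - sin(2) + 2*sin(1)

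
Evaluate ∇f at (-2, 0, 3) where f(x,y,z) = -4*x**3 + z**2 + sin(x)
(-48 + cos(2), 0, 6)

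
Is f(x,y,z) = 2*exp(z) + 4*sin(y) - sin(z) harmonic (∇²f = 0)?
No, ∇²f = 2*exp(z) - 4*sin(y) + sin(z)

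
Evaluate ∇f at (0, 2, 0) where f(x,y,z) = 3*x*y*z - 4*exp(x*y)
(-8, 0, 0)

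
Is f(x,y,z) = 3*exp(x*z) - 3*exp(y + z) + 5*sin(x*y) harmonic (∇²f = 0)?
No, ∇²f = 3*x**2*exp(x*z) - 5*x**2*sin(x*y) - 5*y**2*sin(x*y) + 3*z**2*exp(x*z) - 6*exp(y + z)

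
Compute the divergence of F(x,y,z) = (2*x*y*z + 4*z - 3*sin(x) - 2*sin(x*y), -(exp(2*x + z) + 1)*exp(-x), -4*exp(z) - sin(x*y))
2*y*z - 2*y*cos(x*y) - 4*exp(z) - 3*cos(x)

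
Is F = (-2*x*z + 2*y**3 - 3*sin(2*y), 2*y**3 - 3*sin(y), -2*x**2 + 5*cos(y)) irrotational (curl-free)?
No, ∇×F = (-5*sin(y), 2*x, -6*y**2 + 6*cos(2*y))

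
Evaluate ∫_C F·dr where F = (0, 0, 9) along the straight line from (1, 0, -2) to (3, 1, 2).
36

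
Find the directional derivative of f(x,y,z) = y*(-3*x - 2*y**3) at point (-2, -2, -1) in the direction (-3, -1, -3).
-88*sqrt(19)/19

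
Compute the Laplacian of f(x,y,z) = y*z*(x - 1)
0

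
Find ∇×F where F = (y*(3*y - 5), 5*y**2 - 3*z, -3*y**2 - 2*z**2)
(3 - 6*y, 0, 5 - 6*y)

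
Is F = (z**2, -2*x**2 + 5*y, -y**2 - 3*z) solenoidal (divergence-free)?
No, ∇·F = 2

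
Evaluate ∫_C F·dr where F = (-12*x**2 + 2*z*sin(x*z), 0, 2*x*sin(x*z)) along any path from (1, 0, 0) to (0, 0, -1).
4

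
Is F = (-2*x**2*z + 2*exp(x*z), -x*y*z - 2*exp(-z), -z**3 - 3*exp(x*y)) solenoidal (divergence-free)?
No, ∇·F = z*(-5*x - 3*z + 2*exp(x*z))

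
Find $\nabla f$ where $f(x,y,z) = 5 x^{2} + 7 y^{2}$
(10*x, 14*y, 0)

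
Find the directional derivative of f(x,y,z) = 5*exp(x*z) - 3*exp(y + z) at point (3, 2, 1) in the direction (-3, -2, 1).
3*sqrt(14)*exp(3)/14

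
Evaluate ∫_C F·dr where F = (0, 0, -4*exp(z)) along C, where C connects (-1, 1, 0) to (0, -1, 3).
4 - 4*exp(3)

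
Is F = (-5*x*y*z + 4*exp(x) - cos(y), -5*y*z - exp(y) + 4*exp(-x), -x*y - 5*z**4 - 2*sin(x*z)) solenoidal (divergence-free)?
No, ∇·F = -2*x*cos(x*z) - 5*y*z - 20*z**3 - 5*z + 4*exp(x) - exp(y)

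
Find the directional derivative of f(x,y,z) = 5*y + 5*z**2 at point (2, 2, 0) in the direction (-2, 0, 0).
0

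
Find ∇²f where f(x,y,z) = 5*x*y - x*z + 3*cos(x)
-3*cos(x)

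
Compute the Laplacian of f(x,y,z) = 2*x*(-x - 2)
-4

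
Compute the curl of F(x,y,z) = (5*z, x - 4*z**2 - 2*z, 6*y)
(8*z + 8, 5, 1)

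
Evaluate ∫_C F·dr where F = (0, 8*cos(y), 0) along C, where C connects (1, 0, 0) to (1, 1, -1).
8*sin(1)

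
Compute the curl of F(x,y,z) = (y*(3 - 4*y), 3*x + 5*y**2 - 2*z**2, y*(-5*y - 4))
(-10*y + 4*z - 4, 0, 8*y)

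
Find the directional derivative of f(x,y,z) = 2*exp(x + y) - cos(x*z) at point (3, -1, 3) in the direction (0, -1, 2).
2*sqrt(5)*(-exp(2) + 3*sin(9))/5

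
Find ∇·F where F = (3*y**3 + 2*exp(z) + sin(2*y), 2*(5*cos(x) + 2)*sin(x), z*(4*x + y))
4*x + y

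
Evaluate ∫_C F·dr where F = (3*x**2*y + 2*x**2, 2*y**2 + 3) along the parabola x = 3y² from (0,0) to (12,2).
86638/21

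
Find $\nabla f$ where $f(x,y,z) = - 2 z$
(0, 0, -2)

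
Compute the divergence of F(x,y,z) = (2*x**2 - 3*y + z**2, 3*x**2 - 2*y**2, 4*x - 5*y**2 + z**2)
4*x - 4*y + 2*z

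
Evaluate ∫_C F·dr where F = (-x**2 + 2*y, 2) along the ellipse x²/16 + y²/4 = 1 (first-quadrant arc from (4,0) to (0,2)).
76/3 - 4*pi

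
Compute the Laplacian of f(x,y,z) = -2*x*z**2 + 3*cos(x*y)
-3*x**2*cos(x*y) - 4*x - 3*y**2*cos(x*y)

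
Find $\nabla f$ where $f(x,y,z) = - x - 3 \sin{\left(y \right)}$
(-1, -3*cos(y), 0)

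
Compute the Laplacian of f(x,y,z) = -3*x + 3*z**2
6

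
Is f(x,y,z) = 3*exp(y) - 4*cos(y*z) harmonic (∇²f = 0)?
No, ∇²f = 4*y**2*cos(y*z) + 4*z**2*cos(y*z) + 3*exp(y)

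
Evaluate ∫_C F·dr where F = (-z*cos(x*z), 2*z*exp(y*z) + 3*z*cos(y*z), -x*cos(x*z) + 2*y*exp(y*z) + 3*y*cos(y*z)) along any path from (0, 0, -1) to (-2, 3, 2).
-2 + 3*sin(6) + sin(4) + 2*exp(6)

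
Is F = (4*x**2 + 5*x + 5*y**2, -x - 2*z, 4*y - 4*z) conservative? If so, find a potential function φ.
No, ∇×F = (6, 0, -10*y - 1) ≠ 0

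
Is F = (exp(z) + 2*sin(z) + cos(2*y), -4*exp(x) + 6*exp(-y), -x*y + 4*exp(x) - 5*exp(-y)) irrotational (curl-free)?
No, ∇×F = (-x + 5*exp(-y), y - 4*exp(x) + exp(z) + 2*cos(z), -4*exp(x) + 2*sin(2*y))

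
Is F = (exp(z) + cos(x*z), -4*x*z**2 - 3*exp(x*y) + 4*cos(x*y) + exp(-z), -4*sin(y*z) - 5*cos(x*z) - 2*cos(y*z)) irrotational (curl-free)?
No, ∇×F = ((2*z*(4*x + sin(y*z) - 2*cos(y*z))*exp(z) + 1)*exp(-z), -x*sin(x*z) - 5*z*sin(x*z) + exp(z), -3*y*exp(x*y) - 4*y*sin(x*y) - 4*z**2)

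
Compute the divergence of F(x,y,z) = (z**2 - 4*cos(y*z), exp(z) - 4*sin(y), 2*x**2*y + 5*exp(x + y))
-4*cos(y)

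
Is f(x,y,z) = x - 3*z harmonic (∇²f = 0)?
Yes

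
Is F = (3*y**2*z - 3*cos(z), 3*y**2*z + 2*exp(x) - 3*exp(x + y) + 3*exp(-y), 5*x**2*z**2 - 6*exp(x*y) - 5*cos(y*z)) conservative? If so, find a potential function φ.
No, ∇×F = (-6*x*exp(x*y) - 3*y**2 + 5*z*sin(y*z), -10*x*z**2 + 3*y**2 + 6*y*exp(x*y) + 3*sin(z), -6*y*z + 2*exp(x) - 3*exp(x + y)) ≠ 0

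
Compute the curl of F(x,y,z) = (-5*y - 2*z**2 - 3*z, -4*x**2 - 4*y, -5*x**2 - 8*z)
(0, 10*x - 4*z - 3, 5 - 8*x)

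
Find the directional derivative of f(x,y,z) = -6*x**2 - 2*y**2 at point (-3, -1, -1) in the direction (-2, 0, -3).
-72*sqrt(13)/13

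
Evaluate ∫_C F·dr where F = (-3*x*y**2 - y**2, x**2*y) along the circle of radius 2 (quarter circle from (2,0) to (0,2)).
64/3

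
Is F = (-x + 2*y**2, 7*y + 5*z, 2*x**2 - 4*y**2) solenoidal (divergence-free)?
No, ∇·F = 6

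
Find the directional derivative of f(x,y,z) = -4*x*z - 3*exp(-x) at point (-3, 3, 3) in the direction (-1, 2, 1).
sqrt(6)*(8 - exp(3))/2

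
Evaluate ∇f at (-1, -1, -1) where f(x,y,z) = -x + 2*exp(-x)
(-2*E - 1, 0, 0)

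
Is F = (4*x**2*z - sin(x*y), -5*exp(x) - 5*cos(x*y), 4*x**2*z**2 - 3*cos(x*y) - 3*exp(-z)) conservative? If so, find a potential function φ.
No, ∇×F = (3*x*sin(x*y), 4*x**2 - 8*x*z**2 - 3*y*sin(x*y), x*cos(x*y) + 5*y*sin(x*y) - 5*exp(x)) ≠ 0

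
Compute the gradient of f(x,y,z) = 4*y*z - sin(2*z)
(0, 4*z, 4*y - 2*cos(2*z))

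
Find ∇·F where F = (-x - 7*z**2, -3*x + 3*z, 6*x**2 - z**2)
-2*z - 1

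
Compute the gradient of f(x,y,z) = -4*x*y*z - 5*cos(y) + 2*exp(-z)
(-4*y*z, -4*x*z + 5*sin(y), -4*x*y - 2*exp(-z))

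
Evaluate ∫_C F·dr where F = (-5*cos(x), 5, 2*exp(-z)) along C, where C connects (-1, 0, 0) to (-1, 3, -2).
17 - 2*exp(2)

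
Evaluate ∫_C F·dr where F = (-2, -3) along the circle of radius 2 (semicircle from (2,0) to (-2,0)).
8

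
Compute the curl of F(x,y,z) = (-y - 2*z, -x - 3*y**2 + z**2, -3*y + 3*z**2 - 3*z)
(-2*z - 3, -2, 0)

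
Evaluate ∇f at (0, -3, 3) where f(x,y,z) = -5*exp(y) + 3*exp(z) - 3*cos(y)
(0, -3*sin(3) - 5*exp(-3), 3*exp(3))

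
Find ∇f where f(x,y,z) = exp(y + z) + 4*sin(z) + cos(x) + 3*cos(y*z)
(-sin(x), -3*z*sin(y*z) + exp(y + z), -3*y*sin(y*z) + exp(y + z) + 4*cos(z))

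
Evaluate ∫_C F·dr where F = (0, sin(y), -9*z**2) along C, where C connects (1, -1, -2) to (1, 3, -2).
cos(1) - cos(3)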